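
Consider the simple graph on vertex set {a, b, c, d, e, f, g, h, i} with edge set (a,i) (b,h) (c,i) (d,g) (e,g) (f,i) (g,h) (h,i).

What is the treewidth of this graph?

1

A width-1 tree decomposition is:
Bags: B1 = {g, h}  B2 = {e, g}  B3 = {h, i}  B4 = {b, h}  B5 = {a, i}  B6 = {f, i}  B7 = {c, i}  B8 = {d, g}
Tree: B1–B2, B1–B3, B1–B4, B3–B5, B3–B6, B3–B7, B1–B8
Every bag has size at most 2, so the width is 2 − 1 = 1 and tw(G) ≤ 1. Any graph with an edge has treewidth ≥ 1, and G has the edge h–g. Therefore the treewidth is 1.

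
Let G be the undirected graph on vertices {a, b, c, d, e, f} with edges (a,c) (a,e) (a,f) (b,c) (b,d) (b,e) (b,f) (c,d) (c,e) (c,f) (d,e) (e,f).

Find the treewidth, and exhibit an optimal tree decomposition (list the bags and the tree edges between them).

Treewidth 3.
One optimal decomposition is:
Bags: B1 = {b, c, e, f}  B2 = {a, c, e, f}  B3 = {b, c, d, e}
Tree: B1–B2, B1–B3

Each bag holds 4 vertices, so the decomposition has width 3, which upper-bounds the treewidth. Conversely, {b, c, d, e} is a clique of size 4, and the vertices of any clique must share a bag in every tree decomposition; so some bag has ≥ 4 vertices and tw(G) ≥ 3. The upper and lower bounds meet at 3, so that is the treewidth.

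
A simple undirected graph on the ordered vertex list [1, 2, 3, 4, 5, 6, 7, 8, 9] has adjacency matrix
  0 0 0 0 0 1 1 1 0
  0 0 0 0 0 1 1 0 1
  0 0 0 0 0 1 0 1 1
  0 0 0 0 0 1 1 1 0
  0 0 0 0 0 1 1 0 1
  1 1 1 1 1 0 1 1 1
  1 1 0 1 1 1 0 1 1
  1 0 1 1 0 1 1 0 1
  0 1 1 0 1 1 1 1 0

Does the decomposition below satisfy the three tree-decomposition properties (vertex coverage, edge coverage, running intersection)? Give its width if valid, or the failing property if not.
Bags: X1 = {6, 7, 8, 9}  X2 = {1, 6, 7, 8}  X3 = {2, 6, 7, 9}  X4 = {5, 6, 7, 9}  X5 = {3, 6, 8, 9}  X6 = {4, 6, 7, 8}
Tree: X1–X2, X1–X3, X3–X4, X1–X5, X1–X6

Yes; width 3.

Vertex coverage: the bags together contain {1, 2, 3, 4, 5, 6, 7, 8, 9}, the full vertex set. Edge coverage: each edge of G has both endpoints in at least one bag. Running intersection: for every vertex, the bags containing it form a connected subtree. All three properties hold, so this is a valid tree decomposition of width max|bag| − 1 = 3, and hence tw(G) ≤ 3.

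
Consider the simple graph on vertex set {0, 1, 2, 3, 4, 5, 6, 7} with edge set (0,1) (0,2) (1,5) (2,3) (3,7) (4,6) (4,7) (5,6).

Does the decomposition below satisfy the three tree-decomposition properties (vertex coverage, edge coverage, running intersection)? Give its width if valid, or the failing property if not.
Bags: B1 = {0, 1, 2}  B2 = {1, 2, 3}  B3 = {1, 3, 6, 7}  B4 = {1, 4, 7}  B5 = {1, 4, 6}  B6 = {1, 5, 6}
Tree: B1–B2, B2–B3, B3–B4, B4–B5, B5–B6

A tree decomposition must satisfy three properties: every vertex lies in some bag; for every edge, both endpoints lie together in some bag; and for every vertex, the bags containing it form a connected subtree. Here bags containing vertex 6 are not connected in the tree, so the decomposition is invalid.

No — bags containing vertex 6 are not connected in the tree.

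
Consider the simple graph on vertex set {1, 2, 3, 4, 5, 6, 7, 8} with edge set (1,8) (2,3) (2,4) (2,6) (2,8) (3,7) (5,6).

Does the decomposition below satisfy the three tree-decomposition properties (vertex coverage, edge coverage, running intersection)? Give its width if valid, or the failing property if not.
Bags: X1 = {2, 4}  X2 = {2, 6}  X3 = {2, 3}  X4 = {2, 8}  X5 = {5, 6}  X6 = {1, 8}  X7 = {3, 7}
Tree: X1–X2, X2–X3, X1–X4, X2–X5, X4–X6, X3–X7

Yes; width 1.

Every vertex of G appears in some bag (union = {1, 2, 3, 4, 5, 6, 7, 8}); every edge is covered by a bag; and for each vertex v the set of bags containing v is connected in the bag tree. The decomposition is therefore valid. The largest bag has 2 vertices, so the width is 1.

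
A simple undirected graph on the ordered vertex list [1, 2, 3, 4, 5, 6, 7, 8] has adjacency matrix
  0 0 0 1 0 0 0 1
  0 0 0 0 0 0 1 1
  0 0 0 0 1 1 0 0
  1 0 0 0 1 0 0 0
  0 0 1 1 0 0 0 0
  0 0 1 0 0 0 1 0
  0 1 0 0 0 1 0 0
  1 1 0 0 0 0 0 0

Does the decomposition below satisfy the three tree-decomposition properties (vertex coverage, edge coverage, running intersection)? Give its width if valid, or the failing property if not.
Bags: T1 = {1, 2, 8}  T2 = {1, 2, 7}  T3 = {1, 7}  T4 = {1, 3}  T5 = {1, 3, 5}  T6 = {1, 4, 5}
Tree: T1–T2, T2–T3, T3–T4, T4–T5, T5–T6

No — vertex 6 appears in no bag.

A tree decomposition must satisfy three properties: every vertex lies in some bag; for every edge, both endpoints lie together in some bag; and for every vertex, the bags containing it form a connected subtree. Here vertex 6 appears in no bag, so the decomposition is invalid.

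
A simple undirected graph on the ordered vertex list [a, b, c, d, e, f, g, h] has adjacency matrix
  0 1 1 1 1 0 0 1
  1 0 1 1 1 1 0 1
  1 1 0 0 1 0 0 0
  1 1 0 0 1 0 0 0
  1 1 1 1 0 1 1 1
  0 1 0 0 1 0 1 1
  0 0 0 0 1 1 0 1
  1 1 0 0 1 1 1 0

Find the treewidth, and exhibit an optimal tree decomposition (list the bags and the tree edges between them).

The largest bag has 4 vertices, giving width 3; this decomposition certifies tw(G) ≤ 3. On the other hand G contains the 4-clique {e, f, g, h}. A clique must lie in a single bag of any decomposition, so no decomposition can have width below 3. Hence tw(G) = 3 exactly.

Treewidth 3.
One such decomposition:
Bags: B1 = {a, b, c, e}  B2 = {a, b, e, h}  B3 = {b, e, f, h}  B4 = {e, f, g, h}  B5 = {a, b, d, e}
Tree: B1–B2, B2–B3, B3–B4, B2–B5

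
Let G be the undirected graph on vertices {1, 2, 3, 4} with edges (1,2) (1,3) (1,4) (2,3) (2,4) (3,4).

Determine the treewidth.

3

A width-3 tree decomposition is:
Bags: B1 = {1, 2, 3, 4}
Tree: (single bag)
A single bag containing all 4 vertices is trivially a valid decomposition of width 3. On the other hand G contains the 4-clique {1, 2, 3, 4}. A clique must lie in a single bag of any decomposition, so no decomposition can have width below 3. Therefore the treewidth is 3.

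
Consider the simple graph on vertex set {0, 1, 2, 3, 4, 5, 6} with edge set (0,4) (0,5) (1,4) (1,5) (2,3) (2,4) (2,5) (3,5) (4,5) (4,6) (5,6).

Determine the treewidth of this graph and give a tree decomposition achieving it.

Each bag holds 3 vertices, so the decomposition has width 2, which upper-bounds the treewidth. Conversely, {2, 3, 5} is a clique of size 3, and the vertices of any clique must share a bag in every tree decomposition; so some bag has ≥ 3 vertices and tw(G) ≥ 2. Hence tw(G) = 2 exactly.

Treewidth 2.
One optimal decomposition is:
Bags: B1 = {2, 4, 5}  B2 = {2, 3, 5}  B3 = {4, 5, 6}  B4 = {1, 4, 5}  B5 = {0, 4, 5}
Tree: B1–B2, B1–B3, B3–B4, B1–B5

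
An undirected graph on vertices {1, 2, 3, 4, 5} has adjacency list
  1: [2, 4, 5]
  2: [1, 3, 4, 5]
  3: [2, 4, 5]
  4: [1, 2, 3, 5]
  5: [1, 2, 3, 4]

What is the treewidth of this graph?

A width-3 tree decomposition is:
Bags: B1 = {2, 3, 4, 5}  B2 = {1, 2, 4, 5}
Tree: B1–B2
Each bag holds 4 vertices, so the decomposition has width 3, which upper-bounds the treewidth. Conversely, {1, 2, 4, 5} is a clique of size 4, and the vertices of any clique must share a bag in every tree decomposition; so some bag has ≥ 4 vertices and tw(G) ≥ 3. Therefore the treewidth is 3.

3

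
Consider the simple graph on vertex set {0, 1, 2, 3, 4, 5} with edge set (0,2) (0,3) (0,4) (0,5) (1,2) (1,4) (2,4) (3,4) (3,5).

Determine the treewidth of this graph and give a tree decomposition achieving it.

Each bag holds 3 vertices, so the decomposition has width 2, which upper-bounds the treewidth. Conversely, {0, 2, 4} is a clique of size 3, and the vertices of any clique must share a bag in every tree decomposition; so some bag has ≥ 3 vertices and tw(G) ≥ 2. The upper and lower bounds meet at 2, so that is the treewidth.

Treewidth 2.
Bags: B1 = {0, 3, 4}  B2 = {0, 3, 5}  B3 = {0, 2, 4}  B4 = {1, 2, 4}
Tree: B1–B2, B1–B3, B3–B4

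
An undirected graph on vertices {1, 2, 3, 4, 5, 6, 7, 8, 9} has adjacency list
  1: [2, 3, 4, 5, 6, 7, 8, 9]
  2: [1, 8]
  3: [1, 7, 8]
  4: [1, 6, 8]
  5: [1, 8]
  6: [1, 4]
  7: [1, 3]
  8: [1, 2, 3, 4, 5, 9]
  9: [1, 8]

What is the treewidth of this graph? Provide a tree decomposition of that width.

Treewidth 2.
One such decomposition:
Bags: B1 = {1, 3, 8}  B2 = {1, 4, 8}  B3 = {1, 3, 7}  B4 = {1, 8, 9}  B5 = {1, 4, 6}  B6 = {1, 5, 8}  B7 = {1, 2, 8}
Tree: B1–B2, B1–B3, B2–B4, B2–B5, B2–B6, B1–B7

Each bag holds 3 vertices, so the decomposition has width 2, which upper-bounds the treewidth. On the other hand G contains the 3-clique {1, 2, 8}. A clique must lie in a single bag of any decomposition, so no decomposition can have width below 2. Hence tw(G) = 2 exactly.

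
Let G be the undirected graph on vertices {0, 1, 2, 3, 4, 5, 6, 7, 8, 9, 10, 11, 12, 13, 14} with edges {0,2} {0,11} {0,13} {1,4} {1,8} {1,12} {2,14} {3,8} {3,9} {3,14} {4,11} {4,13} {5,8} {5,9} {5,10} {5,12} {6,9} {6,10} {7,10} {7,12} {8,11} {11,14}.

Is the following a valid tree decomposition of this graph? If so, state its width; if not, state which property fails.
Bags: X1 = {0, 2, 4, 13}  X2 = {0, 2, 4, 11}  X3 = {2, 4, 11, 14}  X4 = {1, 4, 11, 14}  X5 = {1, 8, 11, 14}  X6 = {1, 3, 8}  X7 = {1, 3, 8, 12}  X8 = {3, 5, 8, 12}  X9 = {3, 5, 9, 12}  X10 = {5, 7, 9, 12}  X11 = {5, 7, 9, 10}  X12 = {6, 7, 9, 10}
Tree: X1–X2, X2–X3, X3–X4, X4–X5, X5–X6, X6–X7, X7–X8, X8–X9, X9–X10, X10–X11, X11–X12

A tree decomposition must satisfy three properties: every vertex lies in some bag; for every edge, both endpoints lie together in some bag; and for every vertex, the bags containing it form a connected subtree. Here edge (14,3) lies in no bag, so the decomposition is invalid.

No — edge (14,3) lies in no bag.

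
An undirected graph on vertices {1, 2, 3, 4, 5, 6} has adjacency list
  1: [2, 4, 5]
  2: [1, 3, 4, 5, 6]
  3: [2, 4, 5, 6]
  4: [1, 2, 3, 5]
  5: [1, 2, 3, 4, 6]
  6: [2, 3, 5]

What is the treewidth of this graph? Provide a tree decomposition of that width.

Treewidth 3.
One such decomposition:
Bags: B1 = {1, 2, 4, 5}  B2 = {2, 3, 4, 5}  B3 = {2, 3, 5, 6}
Tree: B1–B2, B2–B3

Every bag has size at most 4, so the width is 4 − 1 = 3 and tw(G) ≤ 3. On the other hand G contains the 4-clique {1, 2, 4, 5}. A clique must lie in a single bag of any decomposition, so no decomposition can have width below 3. The upper and lower bounds meet at 3, so that is the treewidth.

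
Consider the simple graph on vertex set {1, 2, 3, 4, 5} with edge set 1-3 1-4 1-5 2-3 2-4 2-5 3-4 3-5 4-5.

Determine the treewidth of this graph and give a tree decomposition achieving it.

Every bag has size at most 4, so the width is 4 − 1 = 3 and tw(G) ≤ 3. On the other hand G contains the 4-clique {1, 3, 4, 5}. A clique must lie in a single bag of any decomposition, so no decomposition can have width below 3. Hence tw(G) = 3 exactly.

Treewidth 3.
One optimal decomposition is:
Bags: B1 = {1, 3, 4, 5}  B2 = {2, 3, 4, 5}
Tree: B1–B2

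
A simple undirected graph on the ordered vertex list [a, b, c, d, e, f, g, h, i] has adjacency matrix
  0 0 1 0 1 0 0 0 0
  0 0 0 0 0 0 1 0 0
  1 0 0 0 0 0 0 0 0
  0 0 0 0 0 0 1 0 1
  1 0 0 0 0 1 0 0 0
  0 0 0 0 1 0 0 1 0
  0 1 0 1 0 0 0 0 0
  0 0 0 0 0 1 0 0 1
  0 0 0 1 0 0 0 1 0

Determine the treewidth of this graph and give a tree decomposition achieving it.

Treewidth 1.
One optimal decomposition is:
Bags: B1 = {b, g}  B2 = {d, g}  B3 = {d, i}  B4 = {h, i}  B5 = {f, h}  B6 = {e, f}  B7 = {a, e}  B8 = {a, c}
Tree: B1–B2, B2–B3, B3–B4, B4–B5, B5–B6, B6–B7, B7–B8

Every bag has size at most 2, so the width is 2 − 1 = 1 and tw(G) ≤ 1. Any graph with an edge has treewidth ≥ 1, and G has the edge b–g. Hence tw(G) = 1 exactly.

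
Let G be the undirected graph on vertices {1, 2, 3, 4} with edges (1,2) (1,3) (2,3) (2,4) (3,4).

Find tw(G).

2

A width-2 tree decomposition is:
Bags: B1 = {2, 3, 4}  B2 = {1, 2, 3}
Tree: B1–B2
The largest bag has 3 vertices, giving width 2; this decomposition certifies tw(G) ≤ 2. Conversely, {1, 2, 3} is a clique of size 3, and the vertices of any clique must share a bag in every tree decomposition; so some bag has ≥ 3 vertices and tw(G) ≥ 2. Therefore the treewidth is 2.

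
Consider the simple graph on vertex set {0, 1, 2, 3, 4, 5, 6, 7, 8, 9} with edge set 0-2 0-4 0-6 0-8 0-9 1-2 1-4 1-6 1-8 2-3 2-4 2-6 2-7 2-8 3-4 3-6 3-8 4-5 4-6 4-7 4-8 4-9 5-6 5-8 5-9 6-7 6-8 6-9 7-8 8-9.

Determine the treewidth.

A width-4 tree decomposition is:
Bags: B1 = {1, 2, 4, 6, 8}  B2 = {2, 3, 4, 6, 8}  B3 = {2, 4, 6, 7, 8}  B4 = {0, 2, 4, 6, 8}  B5 = {0, 4, 6, 8, 9}  B6 = {4, 5, 6, 8, 9}
Tree: B1–B2, B1–B3, B2–B4, B4–B5, B5–B6
The largest bag has 5 vertices, giving width 4; this decomposition certifies tw(G) ≤ 4. Conversely, {0, 4, 6, 8, 9} is a clique of size 5, and the vertices of any clique must share a bag in every tree decomposition; so some bag has ≥ 5 vertices and tw(G) ≥ 4. Hence tw(G) = 4 exactly.

4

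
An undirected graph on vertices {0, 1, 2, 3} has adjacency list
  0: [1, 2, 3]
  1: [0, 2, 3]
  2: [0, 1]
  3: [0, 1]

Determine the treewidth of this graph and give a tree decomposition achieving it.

Treewidth 2.
One optimal decomposition is:
Bags: B1 = {0, 1, 3}  B2 = {0, 1, 2}
Tree: B1–B2

The largest bag has 3 vertices, giving width 2; this decomposition certifies tw(G) ≤ 2. On the other hand G contains the 3-clique {0, 1, 2}. A clique must lie in a single bag of any decomposition, so no decomposition can have width below 2. Therefore the treewidth is 2.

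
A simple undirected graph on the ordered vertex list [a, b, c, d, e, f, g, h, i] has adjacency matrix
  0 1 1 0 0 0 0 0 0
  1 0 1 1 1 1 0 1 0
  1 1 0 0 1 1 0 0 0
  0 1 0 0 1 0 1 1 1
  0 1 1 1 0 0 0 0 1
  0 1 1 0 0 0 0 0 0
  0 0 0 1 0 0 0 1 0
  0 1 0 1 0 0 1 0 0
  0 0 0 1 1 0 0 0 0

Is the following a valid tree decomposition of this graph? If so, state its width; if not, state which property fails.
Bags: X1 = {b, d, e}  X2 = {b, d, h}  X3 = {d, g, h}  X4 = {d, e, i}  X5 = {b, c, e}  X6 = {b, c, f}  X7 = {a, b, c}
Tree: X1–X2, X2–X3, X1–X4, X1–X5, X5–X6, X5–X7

Yes; width 2.

Checking the three conditions: (i) the bags cover all of {a, b, c, d, e, f, g, h, i}; (ii) for each edge, some bag contains both endpoints; (iii) the bags containing any fixed vertex form a subtree. All hold, so the decomposition is valid with width 3 − 1 = 2.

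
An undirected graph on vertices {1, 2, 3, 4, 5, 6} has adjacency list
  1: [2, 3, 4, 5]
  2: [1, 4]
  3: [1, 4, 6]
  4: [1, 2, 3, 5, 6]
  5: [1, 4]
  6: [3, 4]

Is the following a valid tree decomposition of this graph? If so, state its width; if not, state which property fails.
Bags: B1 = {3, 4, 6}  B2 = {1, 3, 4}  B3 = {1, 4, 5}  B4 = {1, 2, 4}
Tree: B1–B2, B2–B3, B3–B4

Yes; width 2.

Vertex coverage: the bags together contain {1, 2, 3, 4, 5, 6}, the full vertex set. Edge coverage: each edge of G has both endpoints in at least one bag. Running intersection: for every vertex, the bags containing it form a connected subtree. All three properties hold, so this is a valid tree decomposition of width max|bag| − 1 = 2, and hence tw(G) ≤ 2.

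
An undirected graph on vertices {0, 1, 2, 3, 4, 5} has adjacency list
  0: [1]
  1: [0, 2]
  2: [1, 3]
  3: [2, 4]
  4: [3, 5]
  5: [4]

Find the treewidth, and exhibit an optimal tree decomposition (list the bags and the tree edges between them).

The largest bag has 2 vertices, giving width 1; this decomposition certifies tw(G) ≤ 1. Since G has at least one edge (e.g. 5–4), it is not an edgeless graph, so tw(G) ≥ 1. Combining the bounds, tw(G) = 1.

Treewidth 1.
Bags: B1 = {4, 5}  B2 = {3, 4}  B3 = {2, 3}  B4 = {1, 2}  B5 = {0, 1}
Tree: B1–B2, B2–B3, B3–B4, B4–B5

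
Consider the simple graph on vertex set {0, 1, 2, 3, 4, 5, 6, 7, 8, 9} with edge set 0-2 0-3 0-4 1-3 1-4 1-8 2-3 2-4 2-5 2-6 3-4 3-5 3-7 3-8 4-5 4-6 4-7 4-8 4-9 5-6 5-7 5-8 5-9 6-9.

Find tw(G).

A width-3 tree decomposition is:
Bags: B1 = {3, 4, 5, 7}  B2 = {2, 3, 4, 5}  B3 = {3, 4, 5, 8}  B4 = {2, 4, 5, 6}  B5 = {4, 5, 6, 9}  B6 = {1, 3, 4, 8}  B7 = {0, 2, 3, 4}
Tree: B1–B2, B1–B3, B2–B4, B4–B5, B3–B6, B2–B7
Each bag holds 4 vertices, so the decomposition has width 3, which upper-bounds the treewidth. Conversely, {4, 5, 6, 9} is a clique of size 4, and the vertices of any clique must share a bag in every tree decomposition; so some bag has ≥ 4 vertices and tw(G) ≥ 3. Hence tw(G) = 3 exactly.

3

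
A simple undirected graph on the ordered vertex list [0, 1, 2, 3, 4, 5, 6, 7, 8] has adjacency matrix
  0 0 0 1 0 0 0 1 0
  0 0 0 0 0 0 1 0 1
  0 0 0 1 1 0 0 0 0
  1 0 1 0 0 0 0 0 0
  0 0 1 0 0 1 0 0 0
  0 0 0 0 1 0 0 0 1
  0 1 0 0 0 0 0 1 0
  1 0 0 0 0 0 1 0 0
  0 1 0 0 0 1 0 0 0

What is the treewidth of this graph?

A width-2 tree decomposition is:
Bags: B1 = {0, 2, 3}  B2 = {0, 2, 4}  B3 = {0, 4, 5}  B4 = {0, 5, 8}  B5 = {0, 1, 8}  B6 = {0, 1, 6}  B7 = {0, 6, 7}
Tree: B1–B2, B2–B3, B3–B4, B4–B5, B5–B6, B6–B7
Every bag has size at most 3, so the width is 3 − 1 = 2 and tw(G) ≤ 2. Since 0–3–2–4–5–8–1–6–7–0 is a cycle in G, G is not acyclic. Forests are exactly the graphs of treewidth ≤ 1, so tw(G) ≥ 2. Hence tw(G) = 2 exactly.

2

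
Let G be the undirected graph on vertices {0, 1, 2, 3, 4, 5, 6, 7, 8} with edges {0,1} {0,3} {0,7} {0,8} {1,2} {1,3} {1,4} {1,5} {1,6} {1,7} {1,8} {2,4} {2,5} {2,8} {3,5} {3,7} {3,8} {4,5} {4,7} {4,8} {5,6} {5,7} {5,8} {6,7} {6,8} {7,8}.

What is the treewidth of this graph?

A width-4 tree decomposition is:
Bags: B1 = {1, 2, 4, 5, 8}  B2 = {1, 4, 5, 7, 8}  B3 = {1, 5, 6, 7, 8}  B4 = {1, 3, 5, 7, 8}  B5 = {0, 1, 3, 7, 8}
Tree: B1–B2, B2–B3, B2–B4, B4–B5
Each bag holds 5 vertices, so the decomposition has width 4, which upper-bounds the treewidth. For the lower bound, the 5 vertices {0, 1, 3, 7, 8} are pairwise adjacent, and any tree decomposition puts a clique entirely inside one bag — forcing width ≥ 4. The upper and lower bounds meet at 4, so that is the treewidth.

4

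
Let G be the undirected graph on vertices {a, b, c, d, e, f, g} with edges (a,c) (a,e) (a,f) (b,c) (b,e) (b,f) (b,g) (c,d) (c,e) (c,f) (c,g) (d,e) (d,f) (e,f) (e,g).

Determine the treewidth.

3

A width-3 tree decomposition is:
Bags: B1 = {a, c, e, f}  B2 = {c, d, e, f}  B3 = {b, c, e, f}  B4 = {b, c, e, g}
Tree: B1–B2, B1–B3, B3–B4
Each bag holds 4 vertices, so the decomposition has width 3, which upper-bounds the treewidth. Conversely, {b, c, e, g} is a clique of size 4, and the vertices of any clique must share a bag in every tree decomposition; so some bag has ≥ 4 vertices and tw(G) ≥ 3. Therefore the treewidth is 3.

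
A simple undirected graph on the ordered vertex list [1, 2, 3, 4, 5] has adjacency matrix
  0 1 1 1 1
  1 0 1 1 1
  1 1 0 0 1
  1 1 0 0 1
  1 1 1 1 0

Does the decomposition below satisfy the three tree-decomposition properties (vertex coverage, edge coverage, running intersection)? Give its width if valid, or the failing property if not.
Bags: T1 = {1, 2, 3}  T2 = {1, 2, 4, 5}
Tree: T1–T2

No — edge (5,3) lies in no bag.

A tree decomposition must satisfy three properties: every vertex lies in some bag; for every edge, both endpoints lie together in some bag; and for every vertex, the bags containing it form a connected subtree. Here edge (5,3) lies in no bag, so the decomposition is invalid.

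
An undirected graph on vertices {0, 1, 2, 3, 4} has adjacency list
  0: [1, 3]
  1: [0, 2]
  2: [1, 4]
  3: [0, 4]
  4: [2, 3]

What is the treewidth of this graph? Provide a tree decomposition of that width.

Every bag has size at most 3, so the width is 3 − 1 = 2 and tw(G) ≤ 2. The edges 0–3–4–2–1–0 form a cycle, so G is not a tree and its treewidth is at least 2. Therefore the treewidth is 2.

Treewidth 2.
Bags: B1 = {0, 3, 4}  B2 = {0, 2, 4}  B3 = {0, 1, 2}
Tree: B1–B2, B2–B3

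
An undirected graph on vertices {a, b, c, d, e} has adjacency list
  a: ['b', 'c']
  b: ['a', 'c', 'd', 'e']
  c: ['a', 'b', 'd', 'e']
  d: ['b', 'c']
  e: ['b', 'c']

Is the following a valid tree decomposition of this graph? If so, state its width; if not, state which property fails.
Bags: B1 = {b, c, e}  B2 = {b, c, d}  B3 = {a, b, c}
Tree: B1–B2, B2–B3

Yes; width 2.

Checking the three conditions: (i) the bags cover all of {a, b, c, d, e}; (ii) for each edge, some bag contains both endpoints; (iii) the bags containing any fixed vertex form a subtree. All hold, so the decomposition is valid with width 3 − 1 = 2.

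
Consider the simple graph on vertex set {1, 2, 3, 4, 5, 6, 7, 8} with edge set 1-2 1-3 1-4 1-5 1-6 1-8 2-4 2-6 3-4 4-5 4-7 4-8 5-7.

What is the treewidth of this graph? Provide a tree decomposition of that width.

Every bag has size at most 3, so the width is 3 − 1 = 2 and tw(G) ≤ 2. Conversely, {1, 4, 8} is a clique of size 3, and the vertices of any clique must share a bag in every tree decomposition; so some bag has ≥ 3 vertices and tw(G) ≥ 2. Combining the bounds, tw(G) = 2.

Treewidth 2.
One optimal decomposition is:
Bags: B1 = {1, 2, 4}  B2 = {1, 2, 6}  B3 = {1, 4, 5}  B4 = {1, 4, 8}  B5 = {4, 5, 7}  B6 = {1, 3, 4}
Tree: B1–B2, B1–B3, B1–B4, B3–B5, B1–B6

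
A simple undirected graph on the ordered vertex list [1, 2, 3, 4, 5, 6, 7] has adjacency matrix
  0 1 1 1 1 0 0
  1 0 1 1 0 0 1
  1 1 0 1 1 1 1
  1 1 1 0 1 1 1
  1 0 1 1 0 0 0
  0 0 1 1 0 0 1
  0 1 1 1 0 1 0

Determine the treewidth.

3

A width-3 tree decomposition is:
Bags: B1 = {1, 2, 3, 4}  B2 = {1, 3, 4, 5}  B3 = {2, 3, 4, 7}  B4 = {3, 4, 6, 7}
Tree: B1–B2, B1–B3, B3–B4
Every bag has size at most 4, so the width is 4 − 1 = 3 and tw(G) ≤ 3. Conversely, {1, 2, 3, 4} is a clique of size 4, and the vertices of any clique must share a bag in every tree decomposition; so some bag has ≥ 4 vertices and tw(G) ≥ 3. Hence tw(G) = 3 exactly.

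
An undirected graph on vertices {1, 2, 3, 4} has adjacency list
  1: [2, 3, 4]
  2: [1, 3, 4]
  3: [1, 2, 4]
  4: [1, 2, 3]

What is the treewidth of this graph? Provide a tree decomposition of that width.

With just one bag of size 4, the width is 4 − 1 = 3, so tw(G) ≤ 3. On the other hand G contains the 4-clique {1, 2, 3, 4}. A clique must lie in a single bag of any decomposition, so no decomposition can have width below 3. Hence tw(G) = 3 exactly.

Treewidth 3.
One optimal decomposition is:
Bags: B1 = {1, 2, 3, 4}
Tree: (single bag)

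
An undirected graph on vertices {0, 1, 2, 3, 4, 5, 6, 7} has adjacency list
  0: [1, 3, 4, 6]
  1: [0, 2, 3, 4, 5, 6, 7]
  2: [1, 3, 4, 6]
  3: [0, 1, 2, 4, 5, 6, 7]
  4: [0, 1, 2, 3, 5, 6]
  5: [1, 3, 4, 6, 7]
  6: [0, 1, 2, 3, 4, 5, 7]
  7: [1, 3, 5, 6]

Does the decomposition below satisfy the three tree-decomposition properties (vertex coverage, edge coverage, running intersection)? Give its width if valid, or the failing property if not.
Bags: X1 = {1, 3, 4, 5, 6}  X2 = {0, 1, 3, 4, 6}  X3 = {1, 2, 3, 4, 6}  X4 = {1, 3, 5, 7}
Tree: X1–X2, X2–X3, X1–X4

A tree decomposition must satisfy three properties: every vertex lies in some bag; for every edge, both endpoints lie together in some bag; and for every vertex, the bags containing it form a connected subtree. Here edge (6,7) lies in no bag, so the decomposition is invalid.

No — edge (6,7) lies in no bag.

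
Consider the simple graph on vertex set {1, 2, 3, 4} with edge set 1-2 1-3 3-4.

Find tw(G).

1

A width-1 tree decomposition is:
Bags: B1 = {1, 3}  B2 = {3, 4}  B3 = {1, 2}
Tree: B1–B2, B1–B3
Every bag has size at most 2, so the width is 2 − 1 = 1 and tw(G) ≤ 1. Since G has at least one edge (e.g. 1–3), it is not an edgeless graph, so tw(G) ≥ 1. Therefore the treewidth is 1.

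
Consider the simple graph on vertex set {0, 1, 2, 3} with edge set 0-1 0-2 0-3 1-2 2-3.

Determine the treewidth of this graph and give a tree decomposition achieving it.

Each bag holds 3 vertices, so the decomposition has width 2, which upper-bounds the treewidth. Conversely, {0, 1, 2} is a clique of size 3, and the vertices of any clique must share a bag in every tree decomposition; so some bag has ≥ 3 vertices and tw(G) ≥ 2. The upper and lower bounds meet at 2, so that is the treewidth.

Treewidth 2.
Bags: B1 = {0, 2, 3}  B2 = {0, 1, 2}
Tree: B1–B2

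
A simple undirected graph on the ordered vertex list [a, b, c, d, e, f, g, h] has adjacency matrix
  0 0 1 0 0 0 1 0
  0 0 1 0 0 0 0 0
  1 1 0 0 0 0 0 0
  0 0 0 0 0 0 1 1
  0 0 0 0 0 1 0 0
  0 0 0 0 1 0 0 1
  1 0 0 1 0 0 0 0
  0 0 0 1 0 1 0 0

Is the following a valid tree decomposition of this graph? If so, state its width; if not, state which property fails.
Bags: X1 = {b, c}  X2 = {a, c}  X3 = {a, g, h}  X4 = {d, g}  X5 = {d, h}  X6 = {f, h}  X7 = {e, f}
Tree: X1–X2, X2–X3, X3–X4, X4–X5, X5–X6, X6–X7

A tree decomposition must satisfy three properties: every vertex lies in some bag; for every edge, both endpoints lie together in some bag; and for every vertex, the bags containing it form a connected subtree. Here bags containing vertex h are not connected in the tree, so the decomposition is invalid.

No — bags containing vertex h are not connected in the tree.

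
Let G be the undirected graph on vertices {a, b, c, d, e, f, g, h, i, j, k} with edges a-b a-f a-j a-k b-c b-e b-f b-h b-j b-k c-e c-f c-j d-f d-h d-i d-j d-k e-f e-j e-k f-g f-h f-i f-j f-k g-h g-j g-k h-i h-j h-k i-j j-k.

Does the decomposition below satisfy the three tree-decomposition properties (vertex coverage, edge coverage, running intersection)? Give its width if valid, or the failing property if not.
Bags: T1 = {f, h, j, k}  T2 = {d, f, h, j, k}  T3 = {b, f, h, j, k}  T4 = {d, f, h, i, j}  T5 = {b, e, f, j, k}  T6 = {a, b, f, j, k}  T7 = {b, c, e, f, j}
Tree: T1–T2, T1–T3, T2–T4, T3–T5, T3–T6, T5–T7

A tree decomposition must satisfy three properties: every vertex lies in some bag; for every edge, both endpoints lie together in some bag; and for every vertex, the bags containing it form a connected subtree. Here vertex g appears in no bag, so the decomposition is invalid.

No — vertex g appears in no bag.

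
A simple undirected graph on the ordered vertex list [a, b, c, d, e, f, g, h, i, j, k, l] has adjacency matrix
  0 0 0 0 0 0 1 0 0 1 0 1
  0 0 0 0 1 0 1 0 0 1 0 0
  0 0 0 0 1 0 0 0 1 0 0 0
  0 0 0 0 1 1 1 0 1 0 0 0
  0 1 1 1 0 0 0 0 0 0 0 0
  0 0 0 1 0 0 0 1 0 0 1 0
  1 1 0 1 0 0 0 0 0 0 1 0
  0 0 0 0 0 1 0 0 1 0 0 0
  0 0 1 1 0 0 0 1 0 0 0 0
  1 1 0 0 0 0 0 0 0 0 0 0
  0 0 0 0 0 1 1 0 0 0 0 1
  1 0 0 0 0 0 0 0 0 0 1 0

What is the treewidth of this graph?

A width-3 tree decomposition is:
Bags: B1 = {a, b, j, l}  B2 = {a, b, g, l}  B3 = {b, g, k, l}  B4 = {b, e, g, k}  B5 = {d, e, g, k}  B6 = {d, e, f, k}  B7 = {c, d, e, f}  B8 = {c, d, f, i}  B9 = {c, f, h, i}
Tree: B1–B2, B2–B3, B3–B4, B4–B5, B5–B6, B6–B7, B7–B8, B8–B9
Each bag holds 4 vertices, so the decomposition has width 3, which upper-bounds the treewidth. For the lower bound: the 4 vertex sets {a,j,l}, {b}, {g}, {d,e,f,k} are disjoint, each induces a connected subgraph, and every pair is joined by at least one edge of G. Contracting each set to a single vertex therefore yields K_{4} as a minor, and since treewidth is minor-monotone, tw(G) ≥ tw(K_{4}) = 3. Therefore the treewidth is 3.

3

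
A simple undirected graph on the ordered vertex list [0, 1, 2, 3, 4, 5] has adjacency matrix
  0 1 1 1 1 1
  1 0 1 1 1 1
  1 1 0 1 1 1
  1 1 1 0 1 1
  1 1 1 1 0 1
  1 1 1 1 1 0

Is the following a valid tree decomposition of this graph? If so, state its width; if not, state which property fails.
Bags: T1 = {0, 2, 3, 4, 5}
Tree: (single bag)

A tree decomposition must satisfy three properties: every vertex lies in some bag; for every edge, both endpoints lie together in some bag; and for every vertex, the bags containing it form a connected subtree. Here vertex 1 appears in no bag, so the decomposition is invalid.

No — vertex 1 appears in no bag.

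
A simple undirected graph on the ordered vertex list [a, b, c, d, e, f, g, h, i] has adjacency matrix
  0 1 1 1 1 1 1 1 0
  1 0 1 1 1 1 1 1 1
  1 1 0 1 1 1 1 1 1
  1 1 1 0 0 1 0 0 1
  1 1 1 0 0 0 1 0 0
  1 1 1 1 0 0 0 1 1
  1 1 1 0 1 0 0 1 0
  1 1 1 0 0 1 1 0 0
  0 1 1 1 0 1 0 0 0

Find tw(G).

A width-4 tree decomposition is:
Bags: B1 = {a, b, c, d, f}  B2 = {a, b, c, f, h}  B3 = {b, c, d, f, i}  B4 = {a, b, c, g, h}  B5 = {a, b, c, e, g}
Tree: B1–B2, B1–B3, B2–B4, B4–B5
Each bag holds 5 vertices, so the decomposition has width 4, which upper-bounds the treewidth. On the other hand G contains the 5-clique {a, b, c, e, g}. A clique must lie in a single bag of any decomposition, so no decomposition can have width below 4. Therefore the treewidth is 4.

4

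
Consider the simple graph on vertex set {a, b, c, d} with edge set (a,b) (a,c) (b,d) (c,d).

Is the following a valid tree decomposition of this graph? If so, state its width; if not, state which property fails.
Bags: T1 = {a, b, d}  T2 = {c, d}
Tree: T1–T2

No — edge (a,c) lies in no bag.

A tree decomposition must satisfy three properties: every vertex lies in some bag; for every edge, both endpoints lie together in some bag; and for every vertex, the bags containing it form a connected subtree. Here edge (a,c) lies in no bag, so the decomposition is invalid.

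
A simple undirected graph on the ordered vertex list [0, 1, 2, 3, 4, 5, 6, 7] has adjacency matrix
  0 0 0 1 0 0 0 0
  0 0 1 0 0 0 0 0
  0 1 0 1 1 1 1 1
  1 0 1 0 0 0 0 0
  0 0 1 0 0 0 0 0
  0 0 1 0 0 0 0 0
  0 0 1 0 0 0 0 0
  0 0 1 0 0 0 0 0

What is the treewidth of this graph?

A width-1 tree decomposition is:
Bags: B1 = {1, 2}  B2 = {2, 3}  B3 = {0, 3}  B4 = {2, 5}  B5 = {2, 7}  B6 = {2, 6}  B7 = {2, 4}
Tree: B1–B2, B2–B3, B2–B4, B2–B5, B2–B6, B1–B7
Each bag holds 2 vertices, so the decomposition has width 1, which upper-bounds the treewidth. G has an edge, so its treewidth is at least 1. Hence tw(G) = 1 exactly.

1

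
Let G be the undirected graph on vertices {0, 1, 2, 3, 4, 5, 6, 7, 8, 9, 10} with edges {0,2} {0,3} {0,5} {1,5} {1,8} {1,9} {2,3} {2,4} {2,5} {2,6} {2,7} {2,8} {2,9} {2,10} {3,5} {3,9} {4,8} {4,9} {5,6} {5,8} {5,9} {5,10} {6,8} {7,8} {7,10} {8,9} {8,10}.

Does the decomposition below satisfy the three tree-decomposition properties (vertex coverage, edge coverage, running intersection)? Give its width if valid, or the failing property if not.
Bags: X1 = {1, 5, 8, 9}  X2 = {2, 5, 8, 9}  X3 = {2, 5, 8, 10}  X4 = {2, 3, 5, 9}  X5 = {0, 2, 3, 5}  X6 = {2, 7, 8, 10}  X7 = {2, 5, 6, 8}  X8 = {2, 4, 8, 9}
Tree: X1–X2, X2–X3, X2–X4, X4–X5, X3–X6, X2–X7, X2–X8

Yes; width 3.

Checking the three conditions: (i) the bags cover all of {0, 1, 2, 3, 4, 5, 6, 7, 8, 9, 10}; (ii) for each edge, some bag contains both endpoints; (iii) the bags containing any fixed vertex form a subtree. All hold, so the decomposition is valid with width 4 − 1 = 3.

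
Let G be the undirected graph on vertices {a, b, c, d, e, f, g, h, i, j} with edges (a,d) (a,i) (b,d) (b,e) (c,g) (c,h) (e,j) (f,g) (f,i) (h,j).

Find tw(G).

A width-2 tree decomposition is:
Bags: B1 = {a, b, d}  B2 = {a, b, e}  B3 = {a, e, j}  B4 = {a, h, j}  B5 = {a, c, h}  B6 = {a, c, g}  B7 = {a, f, g}  B8 = {a, f, i}
Tree: B1–B2, B2–B3, B3–B4, B4–B5, B5–B6, B6–B7, B7–B8
Each bag holds 3 vertices, so the decomposition has width 2, which upper-bounds the treewidth. Since a–d–b–e–j–h–c–g–f–i–a is a cycle in G, G is not acyclic. Forests are exactly the graphs of treewidth ≤ 1, so tw(G) ≥ 2. Combining the bounds, tw(G) = 2.

2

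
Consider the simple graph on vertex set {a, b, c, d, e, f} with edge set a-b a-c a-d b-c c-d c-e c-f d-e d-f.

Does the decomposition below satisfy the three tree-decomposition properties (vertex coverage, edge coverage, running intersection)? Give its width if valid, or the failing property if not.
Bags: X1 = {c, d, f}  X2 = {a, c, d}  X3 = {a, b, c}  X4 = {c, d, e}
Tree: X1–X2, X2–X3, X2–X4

Yes; width 2.

Vertex coverage: the bags together contain {a, b, c, d, e, f}, the full vertex set. Edge coverage: each edge of G has both endpoints in at least one bag. Running intersection: for every vertex, the bags containing it form a connected subtree. All three properties hold, so this is a valid tree decomposition of width max|bag| − 1 = 2, and hence tw(G) ≤ 2.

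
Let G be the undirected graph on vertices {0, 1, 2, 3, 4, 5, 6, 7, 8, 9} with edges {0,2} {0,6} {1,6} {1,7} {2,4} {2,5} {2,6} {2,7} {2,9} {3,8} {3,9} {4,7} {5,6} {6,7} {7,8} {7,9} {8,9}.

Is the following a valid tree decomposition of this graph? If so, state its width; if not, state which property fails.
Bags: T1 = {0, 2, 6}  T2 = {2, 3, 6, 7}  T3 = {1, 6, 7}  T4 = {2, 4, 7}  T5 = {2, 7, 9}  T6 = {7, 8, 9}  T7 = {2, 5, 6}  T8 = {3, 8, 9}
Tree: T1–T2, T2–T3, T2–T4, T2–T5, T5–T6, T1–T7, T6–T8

No — bags containing vertex 3 are not connected in the tree.

A tree decomposition must satisfy three properties: every vertex lies in some bag; for every edge, both endpoints lie together in some bag; and for every vertex, the bags containing it form a connected subtree. Here bags containing vertex 3 are not connected in the tree, so the decomposition is invalid.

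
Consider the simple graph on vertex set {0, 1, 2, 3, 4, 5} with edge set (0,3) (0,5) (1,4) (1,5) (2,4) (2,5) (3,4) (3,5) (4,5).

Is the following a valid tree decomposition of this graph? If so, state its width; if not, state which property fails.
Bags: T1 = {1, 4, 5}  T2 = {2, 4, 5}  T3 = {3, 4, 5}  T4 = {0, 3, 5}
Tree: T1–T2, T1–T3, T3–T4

Yes; width 2.

Every vertex of G appears in some bag (union = {0, 1, 2, 3, 4, 5}); every edge is covered by a bag; and for each vertex v the set of bags containing v is connected in the bag tree. The decomposition is therefore valid. The largest bag has 3 vertices, so the width is 2.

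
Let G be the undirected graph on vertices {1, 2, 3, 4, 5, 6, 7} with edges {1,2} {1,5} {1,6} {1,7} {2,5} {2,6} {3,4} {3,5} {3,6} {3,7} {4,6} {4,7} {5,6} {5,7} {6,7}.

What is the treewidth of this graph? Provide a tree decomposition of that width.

Treewidth 3.
One optimal decomposition is:
Bags: B1 = {3, 5, 6, 7}  B2 = {1, 5, 6, 7}  B3 = {1, 2, 5, 6}  B4 = {3, 4, 6, 7}
Tree: B1–B2, B2–B3, B1–B4

Each bag holds 4 vertices, so the decomposition has width 3, which upper-bounds the treewidth. On the other hand G contains the 4-clique {3, 4, 6, 7}. A clique must lie in a single bag of any decomposition, so no decomposition can have width below 3. Therefore the treewidth is 3.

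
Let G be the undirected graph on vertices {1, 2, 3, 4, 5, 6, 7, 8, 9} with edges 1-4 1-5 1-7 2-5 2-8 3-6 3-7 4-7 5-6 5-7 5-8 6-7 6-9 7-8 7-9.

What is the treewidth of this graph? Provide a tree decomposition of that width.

Treewidth 2.
One such decomposition:
Bags: B1 = {5, 6, 7}  B2 = {6, 7, 9}  B3 = {3, 6, 7}  B4 = {5, 7, 8}  B5 = {2, 5, 8}  B6 = {1, 5, 7}  B7 = {1, 4, 7}
Tree: B1–B2, B2–B3, B1–B4, B4–B5, B4–B6, B6–B7

The largest bag has 3 vertices, giving width 2; this decomposition certifies tw(G) ≤ 2. On the other hand G contains the 3-clique {2, 5, 8}. A clique must lie in a single bag of any decomposition, so no decomposition can have width below 2. Combining the bounds, tw(G) = 2.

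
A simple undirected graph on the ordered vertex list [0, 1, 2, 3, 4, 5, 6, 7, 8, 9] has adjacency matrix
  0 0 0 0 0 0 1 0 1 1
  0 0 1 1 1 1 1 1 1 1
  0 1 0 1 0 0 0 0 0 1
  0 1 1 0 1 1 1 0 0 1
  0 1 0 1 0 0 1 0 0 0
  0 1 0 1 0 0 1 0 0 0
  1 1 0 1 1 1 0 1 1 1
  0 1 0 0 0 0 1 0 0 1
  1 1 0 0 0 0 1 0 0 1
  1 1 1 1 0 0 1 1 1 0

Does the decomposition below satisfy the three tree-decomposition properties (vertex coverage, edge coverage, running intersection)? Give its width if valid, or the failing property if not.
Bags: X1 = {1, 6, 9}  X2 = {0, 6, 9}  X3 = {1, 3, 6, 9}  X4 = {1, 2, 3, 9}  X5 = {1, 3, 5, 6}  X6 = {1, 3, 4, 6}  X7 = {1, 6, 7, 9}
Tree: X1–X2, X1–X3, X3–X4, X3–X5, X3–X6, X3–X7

No — vertex 8 appears in no bag.

A tree decomposition must satisfy three properties: every vertex lies in some bag; for every edge, both endpoints lie together in some bag; and for every vertex, the bags containing it form a connected subtree. Here vertex 8 appears in no bag, so the decomposition is invalid.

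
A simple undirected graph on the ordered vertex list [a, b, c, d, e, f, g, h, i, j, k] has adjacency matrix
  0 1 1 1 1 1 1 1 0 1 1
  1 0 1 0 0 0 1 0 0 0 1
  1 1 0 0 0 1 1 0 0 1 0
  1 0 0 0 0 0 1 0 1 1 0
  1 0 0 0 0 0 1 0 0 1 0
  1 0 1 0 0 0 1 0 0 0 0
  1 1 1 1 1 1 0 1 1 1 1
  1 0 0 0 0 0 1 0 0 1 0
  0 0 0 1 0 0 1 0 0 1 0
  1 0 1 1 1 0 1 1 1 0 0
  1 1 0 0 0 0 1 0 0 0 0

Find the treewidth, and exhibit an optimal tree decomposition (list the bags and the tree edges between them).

Each bag holds 4 vertices, so the decomposition has width 3, which upper-bounds the treewidth. Conversely, {a, d, g, j} is a clique of size 4, and the vertices of any clique must share a bag in every tree decomposition; so some bag has ≥ 4 vertices and tw(G) ≥ 3. Therefore the treewidth is 3.

Treewidth 3.
Bags: B1 = {a, b, c, g}  B2 = {a, c, g, j}  B3 = {a, e, g, j}  B4 = {a, d, g, j}  B5 = {d, g, i, j}  B6 = {a, b, g, k}  B7 = {a, g, h, j}  B8 = {a, c, f, g}
Tree: B1–B2, B2–B3, B3–B4, B4–B5, B1–B6, B2–B7, B1–B8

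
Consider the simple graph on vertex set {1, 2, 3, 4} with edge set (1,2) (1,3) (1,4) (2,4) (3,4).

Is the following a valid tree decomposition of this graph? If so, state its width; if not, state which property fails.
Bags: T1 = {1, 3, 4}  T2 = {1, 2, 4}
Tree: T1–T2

Yes; width 2.

Checking the three conditions: (i) the bags cover all of {1, 2, 3, 4}; (ii) for each edge, some bag contains both endpoints; (iii) the bags containing any fixed vertex form a subtree. All hold, so the decomposition is valid with width 3 − 1 = 2.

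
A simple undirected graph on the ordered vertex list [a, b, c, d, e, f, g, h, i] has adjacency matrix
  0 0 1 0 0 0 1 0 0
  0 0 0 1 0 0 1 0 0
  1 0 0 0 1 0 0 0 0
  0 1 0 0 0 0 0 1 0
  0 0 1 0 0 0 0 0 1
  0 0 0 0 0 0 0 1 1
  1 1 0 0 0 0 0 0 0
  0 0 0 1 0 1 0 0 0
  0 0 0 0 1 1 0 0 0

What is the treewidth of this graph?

2

A width-2 tree decomposition is:
Bags: B1 = {c, e, i}  B2 = {c, f, i}  B3 = {c, f, h}  B4 = {c, d, h}  B5 = {b, c, d}  B6 = {b, c, g}  B7 = {a, c, g}
Tree: B1–B2, B2–B3, B3–B4, B4–B5, B5–B6, B6–B7
Each bag holds 3 vertices, so the decomposition has width 2, which upper-bounds the treewidth. The edges c–e–i–f–h–d–b–g–a–c form a cycle, so G is not a tree and its treewidth is at least 2. Hence tw(G) = 2 exactly.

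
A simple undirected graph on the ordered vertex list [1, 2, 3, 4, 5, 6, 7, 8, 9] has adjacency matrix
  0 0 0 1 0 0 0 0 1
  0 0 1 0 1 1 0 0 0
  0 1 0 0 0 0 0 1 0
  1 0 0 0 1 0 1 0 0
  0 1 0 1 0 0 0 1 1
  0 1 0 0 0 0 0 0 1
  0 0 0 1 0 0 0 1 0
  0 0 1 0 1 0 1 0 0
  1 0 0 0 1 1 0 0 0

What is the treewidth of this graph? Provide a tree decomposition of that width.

Treewidth 3.
One optimal decomposition is:
Bags: B1 = {1, 4, 7, 9}  B2 = {4, 5, 7, 9}  B3 = {5, 7, 8, 9}  B4 = {5, 6, 8, 9}  B5 = {2, 5, 6, 8}  B6 = {2, 3, 6, 8}
Tree: B1–B2, B2–B3, B3–B4, B4–B5, B5–B6

Each bag holds 4 vertices, so the decomposition has width 3, which upper-bounds the treewidth. For the lower bound: the 4 vertex sets {1,4,7}, {9}, {5}, {2,3,6,8} are disjoint, each induces a connected subgraph, and every pair is joined by at least one edge of G. Contracting each set to a single vertex therefore yields K_{4} as a minor, and since treewidth is minor-monotone, tw(G) ≥ tw(K_{4}) = 3. The upper and lower bounds meet at 3, so that is the treewidth.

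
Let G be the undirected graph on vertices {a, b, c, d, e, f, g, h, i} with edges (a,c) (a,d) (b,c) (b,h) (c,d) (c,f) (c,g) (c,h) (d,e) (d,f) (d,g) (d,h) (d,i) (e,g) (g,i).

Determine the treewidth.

2

A width-2 tree decomposition is:
Bags: B1 = {c, d, g}  B2 = {a, c, d}  B3 = {c, d, f}  B4 = {d, g, i}  B5 = {d, e, g}  B6 = {c, d, h}  B7 = {b, c, h}
Tree: B1–B2, B1–B3, B1–B4, B1–B5, B3–B6, B6–B7
Every bag has size at most 3, so the width is 3 − 1 = 2 and tw(G) ≤ 2. On the other hand G contains the 3-clique {d, e, g}. A clique must lie in a single bag of any decomposition, so no decomposition can have width below 2. Therefore the treewidth is 2.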